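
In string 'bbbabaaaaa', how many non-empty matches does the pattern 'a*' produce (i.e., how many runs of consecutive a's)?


Pattern 'a*' matches zero or more a's. We want non-empty runs of consecutive a's.
String: 'bbbabaaaaa'
Walking through the string to find runs of a's:
  Run 1: positions 3-3 -> 'a'
  Run 2: positions 5-9 -> 'aaaaa'
Non-empty runs found: ['a', 'aaaaa']
Count: 2

2


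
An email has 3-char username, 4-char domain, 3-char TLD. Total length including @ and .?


An email address has format: username@domain.tld
Username length: 3
'@' character: 1
Domain length: 4
'.' character: 1
TLD length: 3
Total = 3 + 1 + 4 + 1 + 3 = 12

12


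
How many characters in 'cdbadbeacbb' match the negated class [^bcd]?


Negated class [^bcd] matches any char NOT in {b, c, d}
Scanning 'cdbadbeacbb':
  pos 0: 'c' -> no (excluded)
  pos 1: 'd' -> no (excluded)
  pos 2: 'b' -> no (excluded)
  pos 3: 'a' -> MATCH
  pos 4: 'd' -> no (excluded)
  pos 5: 'b' -> no (excluded)
  pos 6: 'e' -> MATCH
  pos 7: 'a' -> MATCH
  pos 8: 'c' -> no (excluded)
  pos 9: 'b' -> no (excluded)
  pos 10: 'b' -> no (excluded)
Total matches: 3

3


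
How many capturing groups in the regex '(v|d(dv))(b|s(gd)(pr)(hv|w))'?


To count capturing groups, count each '(' that starts a group.
Pattern: '(v|d(dv))(b|s(gd)(pr)(hv|w))'
Walking through the pattern:
  Position 0: '(' -> group #1
  Position 4: '(' -> group #2
  Position 9: '(' -> group #3
  Position 13: '(' -> group #4
  Position 17: '(' -> group #5
  Position 21: '(' -> group #6
Total capturing groups: 6

6


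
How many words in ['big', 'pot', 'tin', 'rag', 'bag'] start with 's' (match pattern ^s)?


Pattern ^s anchors to start of word. Check which words begin with 's':
  'big' -> no
  'pot' -> no
  'tin' -> no
  'rag' -> no
  'bag' -> no
Matching words: []
Count: 0

0


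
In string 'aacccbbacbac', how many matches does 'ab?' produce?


Pattern 'ab?' matches 'a' optionally followed by 'b'.
String: 'aacccbbacbac'
Scanning left to right for 'a' then checking next char:
  Match 1: 'a' (a not followed by b)
  Match 2: 'a' (a not followed by b)
  Match 3: 'a' (a not followed by b)
  Match 4: 'a' (a not followed by b)
Total matches: 4

4


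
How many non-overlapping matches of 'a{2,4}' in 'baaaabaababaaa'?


Pattern 'a{2,4}' matches between 2 and 4 consecutive a's (greedy).
String: 'baaaabaababaaa'
Finding runs of a's and applying greedy matching:
  Run at pos 1: 'aaaa' (length 4)
  Run at pos 6: 'aa' (length 2)
  Run at pos 9: 'a' (length 1)
  Run at pos 11: 'aaa' (length 3)
Matches: ['aaaa', 'aa', 'aaa']
Count: 3

3


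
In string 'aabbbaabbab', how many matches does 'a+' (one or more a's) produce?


Pattern 'a+' matches one or more consecutive a's.
String: 'aabbbaabbab'
Scanning for runs of a:
  Match 1: 'aa' (length 2)
  Match 2: 'aa' (length 2)
  Match 3: 'a' (length 1)
Total matches: 3

3


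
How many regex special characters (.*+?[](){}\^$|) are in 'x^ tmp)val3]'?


Regex special characters are: . * + ? [ ] ( ) { } \ ^ $ |
Scanning 'x^ tmp)val3]':
  pos 1: '^' -> SPECIAL
  pos 6: ')' -> SPECIAL
  pos 11: ']' -> SPECIAL
Special chars found: ['^', ')', ']']
Total: 3

3


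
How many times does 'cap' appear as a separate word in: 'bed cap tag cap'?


Scanning each word for exact match 'cap':
  Word 1: 'bed' -> no
  Word 2: 'cap' -> MATCH
  Word 3: 'tag' -> no
  Word 4: 'cap' -> MATCH
Total matches: 2

2


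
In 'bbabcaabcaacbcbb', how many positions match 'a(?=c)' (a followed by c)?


Lookahead 'a(?=c)' matches 'a' only when followed by 'c'.
String: 'bbabcaabcaacbcbb'
Checking each position where char is 'a':
  pos 2: 'a' -> no (next='b')
  pos 5: 'a' -> no (next='a')
  pos 6: 'a' -> no (next='b')
  pos 9: 'a' -> no (next='a')
  pos 10: 'a' -> MATCH (next='c')
Matching positions: [10]
Count: 1

1


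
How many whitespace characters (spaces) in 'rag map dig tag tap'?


\s matches whitespace characters (spaces, tabs, etc.).
Text: 'rag map dig tag tap'
This text has 5 words separated by spaces.
Number of spaces = number of words - 1 = 5 - 1 = 4

4


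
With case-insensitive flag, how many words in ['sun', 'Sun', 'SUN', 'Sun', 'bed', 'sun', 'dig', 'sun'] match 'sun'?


Case-insensitive matching: compare each word's lowercase form to 'sun'.
  'sun' -> lower='sun' -> MATCH
  'Sun' -> lower='sun' -> MATCH
  'SUN' -> lower='sun' -> MATCH
  'Sun' -> lower='sun' -> MATCH
  'bed' -> lower='bed' -> no
  'sun' -> lower='sun' -> MATCH
  'dig' -> lower='dig' -> no
  'sun' -> lower='sun' -> MATCH
Matches: ['sun', 'Sun', 'SUN', 'Sun', 'sun', 'sun']
Count: 6

6


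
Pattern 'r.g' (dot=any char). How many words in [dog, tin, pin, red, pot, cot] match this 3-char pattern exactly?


Pattern 'r.g' means: starts with 'r', any single char, ends with 'g'.
Checking each word (must be exactly 3 chars):
  'dog' (len=3): no
  'tin' (len=3): no
  'pin' (len=3): no
  'red' (len=3): no
  'pot' (len=3): no
  'cot' (len=3): no
Matching words: []
Total: 0

0


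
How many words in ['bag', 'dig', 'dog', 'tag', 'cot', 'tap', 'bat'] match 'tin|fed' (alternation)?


Alternation 'tin|fed' matches either 'tin' or 'fed'.
Checking each word:
  'bag' -> no
  'dig' -> no
  'dog' -> no
  'tag' -> no
  'cot' -> no
  'tap' -> no
  'bat' -> no
Matches: []
Count: 0

0


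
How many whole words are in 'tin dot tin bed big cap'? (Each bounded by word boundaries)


Word boundaries (\b) mark the start/end of each word.
Text: 'tin dot tin bed big cap'
Splitting by whitespace:
  Word 1: 'tin'
  Word 2: 'dot'
  Word 3: 'tin'
  Word 4: 'bed'
  Word 5: 'big'
  Word 6: 'cap'
Total whole words: 6

6


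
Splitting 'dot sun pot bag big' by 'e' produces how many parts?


Splitting by 'e' breaks the string at each occurrence of the separator.
Text: 'dot sun pot bag big'
Parts after split:
  Part 1: 'dot sun pot bag big'
Total parts: 1

1


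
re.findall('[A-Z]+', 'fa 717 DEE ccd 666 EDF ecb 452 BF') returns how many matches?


Pattern '[A-Z]+' finds one or more uppercase letters.
Text: 'fa 717 DEE ccd 666 EDF ecb 452 BF'
Scanning for matches:
  Match 1: 'DEE'
  Match 2: 'EDF'
  Match 3: 'BF'
Total matches: 3

3


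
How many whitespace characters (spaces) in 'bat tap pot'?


\s matches whitespace characters (spaces, tabs, etc.).
Text: 'bat tap pot'
This text has 3 words separated by spaces.
Number of spaces = number of words - 1 = 3 - 1 = 2

2


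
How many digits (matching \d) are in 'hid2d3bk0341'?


\d matches any digit 0-9.
Scanning 'hid2d3bk0341':
  pos 3: '2' -> DIGIT
  pos 5: '3' -> DIGIT
  pos 8: '0' -> DIGIT
  pos 9: '3' -> DIGIT
  pos 10: '4' -> DIGIT
  pos 11: '1' -> DIGIT
Digits found: ['2', '3', '0', '3', '4', '1']
Total: 6

6


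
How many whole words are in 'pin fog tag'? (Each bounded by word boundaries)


Word boundaries (\b) mark the start/end of each word.
Text: 'pin fog tag'
Splitting by whitespace:
  Word 1: 'pin'
  Word 2: 'fog'
  Word 3: 'tag'
Total whole words: 3

3


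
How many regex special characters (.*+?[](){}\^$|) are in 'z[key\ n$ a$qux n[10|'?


Regex special characters are: . * + ? [ ] ( ) { } \ ^ $ |
Scanning 'z[key\ n$ a$qux n[10|':
  pos 1: '[' -> SPECIAL
  pos 5: '\' -> SPECIAL
  pos 8: '$' -> SPECIAL
  pos 11: '$' -> SPECIAL
  pos 17: '[' -> SPECIAL
  pos 20: '|' -> SPECIAL
Special chars found: ['[', '\\', '$', '$', '[', '|']
Total: 6

6


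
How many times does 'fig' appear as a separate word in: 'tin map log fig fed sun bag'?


Scanning each word for exact match 'fig':
  Word 1: 'tin' -> no
  Word 2: 'map' -> no
  Word 3: 'log' -> no
  Word 4: 'fig' -> MATCH
  Word 5: 'fed' -> no
  Word 6: 'sun' -> no
  Word 7: 'bag' -> no
Total matches: 1

1


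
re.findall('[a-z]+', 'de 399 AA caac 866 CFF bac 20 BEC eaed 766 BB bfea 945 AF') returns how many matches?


Pattern '[a-z]+' finds one or more lowercase letters.
Text: 'de 399 AA caac 866 CFF bac 20 BEC eaed 766 BB bfea 945 AF'
Scanning for matches:
  Match 1: 'de'
  Match 2: 'caac'
  Match 3: 'bac'
  Match 4: 'eaed'
  Match 5: 'bfea'
Total matches: 5

5


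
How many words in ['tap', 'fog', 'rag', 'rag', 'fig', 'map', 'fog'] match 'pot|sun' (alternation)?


Alternation 'pot|sun' matches either 'pot' or 'sun'.
Checking each word:
  'tap' -> no
  'fog' -> no
  'rag' -> no
  'rag' -> no
  'fig' -> no
  'map' -> no
  'fog' -> no
Matches: []
Count: 0

0


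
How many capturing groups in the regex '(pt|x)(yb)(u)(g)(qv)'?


To count capturing groups, count each '(' that starts a group.
Pattern: '(pt|x)(yb)(u)(g)(qv)'
Walking through the pattern:
  Position 0: '(' -> group #1
  Position 6: '(' -> group #2
  Position 10: '(' -> group #3
  Position 13: '(' -> group #4
  Position 16: '(' -> group #5
Total capturing groups: 5

5


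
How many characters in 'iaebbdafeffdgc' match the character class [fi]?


Character class [fi] matches any of: {f, i}
Scanning string 'iaebbdafeffdgc' character by character:
  pos 0: 'i' -> MATCH
  pos 1: 'a' -> no
  pos 2: 'e' -> no
  pos 3: 'b' -> no
  pos 4: 'b' -> no
  pos 5: 'd' -> no
  pos 6: 'a' -> no
  pos 7: 'f' -> MATCH
  pos 8: 'e' -> no
  pos 9: 'f' -> MATCH
  pos 10: 'f' -> MATCH
  pos 11: 'd' -> no
  pos 12: 'g' -> no
  pos 13: 'c' -> no
Total matches: 4

4


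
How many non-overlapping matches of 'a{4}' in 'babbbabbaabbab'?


Pattern 'a{4}' matches exactly 4 consecutive a's (greedy, non-overlapping).
String: 'babbbabbaabbab'
Scanning for runs of a's:
  Run at pos 1: 'a' (length 1) -> 0 match(es)
  Run at pos 5: 'a' (length 1) -> 0 match(es)
  Run at pos 8: 'aa' (length 2) -> 0 match(es)
  Run at pos 12: 'a' (length 1) -> 0 match(es)
Matches found: []
Total: 0

0


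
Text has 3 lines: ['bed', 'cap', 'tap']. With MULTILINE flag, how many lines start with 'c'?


With MULTILINE flag, ^ matches the start of each line.
Lines: ['bed', 'cap', 'tap']
Checking which lines start with 'c':
  Line 1: 'bed' -> no
  Line 2: 'cap' -> MATCH
  Line 3: 'tap' -> no
Matching lines: ['cap']
Count: 1

1


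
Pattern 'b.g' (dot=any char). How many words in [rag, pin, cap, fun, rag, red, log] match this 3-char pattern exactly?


Pattern 'b.g' means: starts with 'b', any single char, ends with 'g'.
Checking each word (must be exactly 3 chars):
  'rag' (len=3): no
  'pin' (len=3): no
  'cap' (len=3): no
  'fun' (len=3): no
  'rag' (len=3): no
  'red' (len=3): no
  'log' (len=3): no
Matching words: []
Total: 0

0


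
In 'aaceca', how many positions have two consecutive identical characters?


Looking for consecutive identical characters in 'aaceca':
  pos 0-1: 'a' vs 'a' -> MATCH ('aa')
  pos 1-2: 'a' vs 'c' -> different
  pos 2-3: 'c' vs 'e' -> different
  pos 3-4: 'e' vs 'c' -> different
  pos 4-5: 'c' vs 'a' -> different
Consecutive identical pairs: ['aa']
Count: 1

1


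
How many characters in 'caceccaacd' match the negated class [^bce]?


Negated class [^bce] matches any char NOT in {b, c, e}
Scanning 'caceccaacd':
  pos 0: 'c' -> no (excluded)
  pos 1: 'a' -> MATCH
  pos 2: 'c' -> no (excluded)
  pos 3: 'e' -> no (excluded)
  pos 4: 'c' -> no (excluded)
  pos 5: 'c' -> no (excluded)
  pos 6: 'a' -> MATCH
  pos 7: 'a' -> MATCH
  pos 8: 'c' -> no (excluded)
  pos 9: 'd' -> MATCH
Total matches: 4

4


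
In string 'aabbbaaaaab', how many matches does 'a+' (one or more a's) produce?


Pattern 'a+' matches one or more consecutive a's.
String: 'aabbbaaaaab'
Scanning for runs of a:
  Match 1: 'aa' (length 2)
  Match 2: 'aaaaa' (length 5)
Total matches: 2

2


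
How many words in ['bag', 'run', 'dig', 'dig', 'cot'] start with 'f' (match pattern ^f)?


Pattern ^f anchors to start of word. Check which words begin with 'f':
  'bag' -> no
  'run' -> no
  'dig' -> no
  'dig' -> no
  'cot' -> no
Matching words: []
Count: 0

0


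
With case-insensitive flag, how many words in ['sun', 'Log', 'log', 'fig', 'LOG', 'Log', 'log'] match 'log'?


Case-insensitive matching: compare each word's lowercase form to 'log'.
  'sun' -> lower='sun' -> no
  'Log' -> lower='log' -> MATCH
  'log' -> lower='log' -> MATCH
  'fig' -> lower='fig' -> no
  'LOG' -> lower='log' -> MATCH
  'Log' -> lower='log' -> MATCH
  'log' -> lower='log' -> MATCH
Matches: ['Log', 'log', 'LOG', 'Log', 'log']
Count: 5

5


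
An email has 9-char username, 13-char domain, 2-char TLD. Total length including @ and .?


An email address has format: username@domain.tld
Username length: 9
'@' character: 1
Domain length: 13
'.' character: 1
TLD length: 2
Total = 9 + 1 + 13 + 1 + 2 = 26

26


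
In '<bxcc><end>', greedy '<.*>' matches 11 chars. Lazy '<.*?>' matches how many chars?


Greedy '<.*>' tries to match as MUCH as possible.
Lazy '<.*?>' tries to match as LITTLE as possible.

String: '<bxcc><end>'
Greedy '<.*>' starts at first '<' and extends to the LAST '>': '<bxcc><end>' (11 chars)
Lazy '<.*?>' starts at first '<' and stops at the FIRST '>': '<bxcc>' (6 chars)

6


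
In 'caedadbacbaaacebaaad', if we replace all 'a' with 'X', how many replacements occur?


re.sub('a', 'X', text) replaces every occurrence of 'a' with 'X'.
Text: 'caedadbacbaaacebaaad'
Scanning for 'a':
  pos 1: 'a' -> replacement #1
  pos 4: 'a' -> replacement #2
  pos 7: 'a' -> replacement #3
  pos 10: 'a' -> replacement #4
  pos 11: 'a' -> replacement #5
  pos 12: 'a' -> replacement #6
  pos 16: 'a' -> replacement #7
  pos 17: 'a' -> replacement #8
  pos 18: 'a' -> replacement #9
Total replacements: 9

9


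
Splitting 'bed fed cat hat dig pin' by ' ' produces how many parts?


Splitting by ' ' breaks the string at each occurrence of the separator.
Text: 'bed fed cat hat dig pin'
Parts after split:
  Part 1: 'bed'
  Part 2: 'fed'
  Part 3: 'cat'
  Part 4: 'hat'
  Part 5: 'dig'
  Part 6: 'pin'
Total parts: 6

6


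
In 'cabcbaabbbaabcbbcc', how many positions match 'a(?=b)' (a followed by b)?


Lookahead 'a(?=b)' matches 'a' only when followed by 'b'.
String: 'cabcbaabbbaabcbbcc'
Checking each position where char is 'a':
  pos 1: 'a' -> MATCH (next='b')
  pos 5: 'a' -> no (next='a')
  pos 6: 'a' -> MATCH (next='b')
  pos 10: 'a' -> no (next='a')
  pos 11: 'a' -> MATCH (next='b')
Matching positions: [1, 6, 11]
Count: 3

3


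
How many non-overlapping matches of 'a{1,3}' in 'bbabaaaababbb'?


Pattern 'a{1,3}' matches between 1 and 3 consecutive a's (greedy).
String: 'bbabaaaababbb'
Finding runs of a's and applying greedy matching:
  Run at pos 2: 'a' (length 1)
  Run at pos 4: 'aaaa' (length 4)
  Run at pos 9: 'a' (length 1)
Matches: ['a', 'aaa', 'a', 'a']
Count: 4

4


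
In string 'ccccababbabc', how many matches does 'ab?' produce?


Pattern 'ab?' matches 'a' optionally followed by 'b'.
String: 'ccccababbabc'
Scanning left to right for 'a' then checking next char:
  Match 1: 'ab' (a followed by b)
  Match 2: 'ab' (a followed by b)
  Match 3: 'ab' (a followed by b)
Total matches: 3

3


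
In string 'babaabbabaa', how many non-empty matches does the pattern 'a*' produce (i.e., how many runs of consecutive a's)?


Pattern 'a*' matches zero or more a's. We want non-empty runs of consecutive a's.
String: 'babaabbabaa'
Walking through the string to find runs of a's:
  Run 1: positions 1-1 -> 'a'
  Run 2: positions 3-4 -> 'aa'
  Run 3: positions 7-7 -> 'a'
  Run 4: positions 9-10 -> 'aa'
Non-empty runs found: ['a', 'aa', 'a', 'aa']
Count: 4

4


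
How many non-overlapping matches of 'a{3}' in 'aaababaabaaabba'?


Pattern 'a{3}' matches exactly 3 consecutive a's (greedy, non-overlapping).
String: 'aaababaabaaabba'
Scanning for runs of a's:
  Run at pos 0: 'aaa' (length 3) -> 1 match(es)
  Run at pos 4: 'a' (length 1) -> 0 match(es)
  Run at pos 6: 'aa' (length 2) -> 0 match(es)
  Run at pos 9: 'aaa' (length 3) -> 1 match(es)
  Run at pos 14: 'a' (length 1) -> 0 match(es)
Matches found: ['aaa', 'aaa']
Total: 2

2


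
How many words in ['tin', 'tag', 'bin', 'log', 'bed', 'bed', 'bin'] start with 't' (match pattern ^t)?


Pattern ^t anchors to start of word. Check which words begin with 't':
  'tin' -> MATCH (starts with 't')
  'tag' -> MATCH (starts with 't')
  'bin' -> no
  'log' -> no
  'bed' -> no
  'bed' -> no
  'bin' -> no
Matching words: ['tin', 'tag']
Count: 2

2


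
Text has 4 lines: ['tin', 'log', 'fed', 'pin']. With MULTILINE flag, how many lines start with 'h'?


With MULTILINE flag, ^ matches the start of each line.
Lines: ['tin', 'log', 'fed', 'pin']
Checking which lines start with 'h':
  Line 1: 'tin' -> no
  Line 2: 'log' -> no
  Line 3: 'fed' -> no
  Line 4: 'pin' -> no
Matching lines: []
Count: 0

0


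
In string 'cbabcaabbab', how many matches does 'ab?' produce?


Pattern 'ab?' matches 'a' optionally followed by 'b'.
String: 'cbabcaabbab'
Scanning left to right for 'a' then checking next char:
  Match 1: 'ab' (a followed by b)
  Match 2: 'a' (a not followed by b)
  Match 3: 'ab' (a followed by b)
  Match 4: 'ab' (a followed by b)
Total matches: 4

4


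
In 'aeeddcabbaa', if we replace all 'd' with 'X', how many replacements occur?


re.sub('d', 'X', text) replaces every occurrence of 'd' with 'X'.
Text: 'aeeddcabbaa'
Scanning for 'd':
  pos 3: 'd' -> replacement #1
  pos 4: 'd' -> replacement #2
Total replacements: 2

2


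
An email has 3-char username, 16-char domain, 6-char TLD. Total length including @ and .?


An email address has format: username@domain.tld
Username length: 3
'@' character: 1
Domain length: 16
'.' character: 1
TLD length: 6
Total = 3 + 1 + 16 + 1 + 6 = 27

27


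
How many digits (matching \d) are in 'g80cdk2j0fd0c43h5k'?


\d matches any digit 0-9.
Scanning 'g80cdk2j0fd0c43h5k':
  pos 1: '8' -> DIGIT
  pos 2: '0' -> DIGIT
  pos 6: '2' -> DIGIT
  pos 8: '0' -> DIGIT
  pos 11: '0' -> DIGIT
  pos 13: '4' -> DIGIT
  pos 14: '3' -> DIGIT
  pos 16: '5' -> DIGIT
Digits found: ['8', '0', '2', '0', '0', '4', '3', '5']
Total: 8

8


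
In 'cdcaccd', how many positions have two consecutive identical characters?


Looking for consecutive identical characters in 'cdcaccd':
  pos 0-1: 'c' vs 'd' -> different
  pos 1-2: 'd' vs 'c' -> different
  pos 2-3: 'c' vs 'a' -> different
  pos 3-4: 'a' vs 'c' -> different
  pos 4-5: 'c' vs 'c' -> MATCH ('cc')
  pos 5-6: 'c' vs 'd' -> different
Consecutive identical pairs: ['cc']
Count: 1

1


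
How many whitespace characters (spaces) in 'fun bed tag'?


\s matches whitespace characters (spaces, tabs, etc.).
Text: 'fun bed tag'
This text has 3 words separated by spaces.
Number of spaces = number of words - 1 = 3 - 1 = 2

2


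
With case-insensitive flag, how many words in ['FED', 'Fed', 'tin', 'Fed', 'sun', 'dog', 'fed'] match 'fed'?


Case-insensitive matching: compare each word's lowercase form to 'fed'.
  'FED' -> lower='fed' -> MATCH
  'Fed' -> lower='fed' -> MATCH
  'tin' -> lower='tin' -> no
  'Fed' -> lower='fed' -> MATCH
  'sun' -> lower='sun' -> no
  'dog' -> lower='dog' -> no
  'fed' -> lower='fed' -> MATCH
Matches: ['FED', 'Fed', 'Fed', 'fed']
Count: 4

4


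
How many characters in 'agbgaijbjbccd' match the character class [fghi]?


Character class [fghi] matches any of: {f, g, h, i}
Scanning string 'agbgaijbjbccd' character by character:
  pos 0: 'a' -> no
  pos 1: 'g' -> MATCH
  pos 2: 'b' -> no
  pos 3: 'g' -> MATCH
  pos 4: 'a' -> no
  pos 5: 'i' -> MATCH
  pos 6: 'j' -> no
  pos 7: 'b' -> no
  pos 8: 'j' -> no
  pos 9: 'b' -> no
  pos 10: 'c' -> no
  pos 11: 'c' -> no
  pos 12: 'd' -> no
Total matches: 3

3


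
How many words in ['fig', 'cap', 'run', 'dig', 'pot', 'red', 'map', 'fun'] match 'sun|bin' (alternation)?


Alternation 'sun|bin' matches either 'sun' or 'bin'.
Checking each word:
  'fig' -> no
  'cap' -> no
  'run' -> no
  'dig' -> no
  'pot' -> no
  'red' -> no
  'map' -> no
  'fun' -> no
Matches: []
Count: 0

0


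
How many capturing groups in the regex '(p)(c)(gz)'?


To count capturing groups, count each '(' that starts a group.
Pattern: '(p)(c)(gz)'
Walking through the pattern:
  Position 0: '(' -> group #1
  Position 3: '(' -> group #2
  Position 6: '(' -> group #3
Total capturing groups: 3

3


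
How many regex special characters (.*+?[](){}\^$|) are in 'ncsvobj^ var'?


Regex special characters are: . * + ? [ ] ( ) { } \ ^ $ |
Scanning 'ncsvobj^ var':
  pos 7: '^' -> SPECIAL
Special chars found: ['^']
Total: 1

1


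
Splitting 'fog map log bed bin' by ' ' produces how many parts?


Splitting by ' ' breaks the string at each occurrence of the separator.
Text: 'fog map log bed bin'
Parts after split:
  Part 1: 'fog'
  Part 2: 'map'
  Part 3: 'log'
  Part 4: 'bed'
  Part 5: 'bin'
Total parts: 5

5


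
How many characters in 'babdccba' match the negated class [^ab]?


Negated class [^ab] matches any char NOT in {a, b}
Scanning 'babdccba':
  pos 0: 'b' -> no (excluded)
  pos 1: 'a' -> no (excluded)
  pos 2: 'b' -> no (excluded)
  pos 3: 'd' -> MATCH
  pos 4: 'c' -> MATCH
  pos 5: 'c' -> MATCH
  pos 6: 'b' -> no (excluded)
  pos 7: 'a' -> no (excluded)
Total matches: 3

3


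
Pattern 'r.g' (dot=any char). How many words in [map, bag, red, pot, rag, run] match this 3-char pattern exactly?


Pattern 'r.g' means: starts with 'r', any single char, ends with 'g'.
Checking each word (must be exactly 3 chars):
  'map' (len=3): no
  'bag' (len=3): no
  'red' (len=3): no
  'pot' (len=3): no
  'rag' (len=3): MATCH
  'run' (len=3): no
Matching words: ['rag']
Total: 1

1


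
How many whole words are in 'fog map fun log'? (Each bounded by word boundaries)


Word boundaries (\b) mark the start/end of each word.
Text: 'fog map fun log'
Splitting by whitespace:
  Word 1: 'fog'
  Word 2: 'map'
  Word 3: 'fun'
  Word 4: 'log'
Total whole words: 4

4


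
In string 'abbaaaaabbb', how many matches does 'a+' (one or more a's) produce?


Pattern 'a+' matches one or more consecutive a's.
String: 'abbaaaaabbb'
Scanning for runs of a:
  Match 1: 'a' (length 1)
  Match 2: 'aaaaa' (length 5)
Total matches: 2

2


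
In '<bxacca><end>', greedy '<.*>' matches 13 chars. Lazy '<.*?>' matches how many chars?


Greedy '<.*>' tries to match as MUCH as possible.
Lazy '<.*?>' tries to match as LITTLE as possible.

String: '<bxacca><end>'
Greedy '<.*>' starts at first '<' and extends to the LAST '>': '<bxacca><end>' (13 chars)
Lazy '<.*?>' starts at first '<' and stops at the FIRST '>': '<bxacca>' (8 chars)

8


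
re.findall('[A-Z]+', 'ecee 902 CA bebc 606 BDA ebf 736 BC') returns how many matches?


Pattern '[A-Z]+' finds one or more uppercase letters.
Text: 'ecee 902 CA bebc 606 BDA ebf 736 BC'
Scanning for matches:
  Match 1: 'CA'
  Match 2: 'BDA'
  Match 3: 'BC'
Total matches: 3

3


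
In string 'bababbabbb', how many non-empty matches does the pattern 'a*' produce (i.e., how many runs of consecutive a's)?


Pattern 'a*' matches zero or more a's. We want non-empty runs of consecutive a's.
String: 'bababbabbb'
Walking through the string to find runs of a's:
  Run 1: positions 1-1 -> 'a'
  Run 2: positions 3-3 -> 'a'
  Run 3: positions 6-6 -> 'a'
Non-empty runs found: ['a', 'a', 'a']
Count: 3

3


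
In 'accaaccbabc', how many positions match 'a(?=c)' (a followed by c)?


Lookahead 'a(?=c)' matches 'a' only when followed by 'c'.
String: 'accaaccbabc'
Checking each position where char is 'a':
  pos 0: 'a' -> MATCH (next='c')
  pos 3: 'a' -> no (next='a')
  pos 4: 'a' -> MATCH (next='c')
  pos 8: 'a' -> no (next='b')
Matching positions: [0, 4]
Count: 2

2


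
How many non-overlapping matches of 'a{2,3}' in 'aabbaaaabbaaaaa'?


Pattern 'a{2,3}' matches between 2 and 3 consecutive a's (greedy).
String: 'aabbaaaabbaaaaa'
Finding runs of a's and applying greedy matching:
  Run at pos 0: 'aa' (length 2)
  Run at pos 4: 'aaaa' (length 4)
  Run at pos 10: 'aaaaa' (length 5)
Matches: ['aa', 'aaa', 'aaa', 'aa']
Count: 4

4


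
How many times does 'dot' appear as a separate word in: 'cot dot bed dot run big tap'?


Scanning each word for exact match 'dot':
  Word 1: 'cot' -> no
  Word 2: 'dot' -> MATCH
  Word 3: 'bed' -> no
  Word 4: 'dot' -> MATCH
  Word 5: 'run' -> no
  Word 6: 'big' -> no
  Word 7: 'tap' -> no
Total matches: 2

2


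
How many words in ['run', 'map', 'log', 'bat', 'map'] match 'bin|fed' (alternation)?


Alternation 'bin|fed' matches either 'bin' or 'fed'.
Checking each word:
  'run' -> no
  'map' -> no
  'log' -> no
  'bat' -> no
  'map' -> no
Matches: []
Count: 0

0


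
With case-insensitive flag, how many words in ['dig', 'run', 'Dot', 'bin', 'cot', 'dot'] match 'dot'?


Case-insensitive matching: compare each word's lowercase form to 'dot'.
  'dig' -> lower='dig' -> no
  'run' -> lower='run' -> no
  'Dot' -> lower='dot' -> MATCH
  'bin' -> lower='bin' -> no
  'cot' -> lower='cot' -> no
  'dot' -> lower='dot' -> MATCH
Matches: ['Dot', 'dot']
Count: 2

2


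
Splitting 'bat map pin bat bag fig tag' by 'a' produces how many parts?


Splitting by 'a' breaks the string at each occurrence of the separator.
Text: 'bat map pin bat bag fig tag'
Parts after split:
  Part 1: 'b'
  Part 2: 't m'
  Part 3: 'p pin b'
  Part 4: 't b'
  Part 5: 'g fig t'
  Part 6: 'g'
Total parts: 6

6


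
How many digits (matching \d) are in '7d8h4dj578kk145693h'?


\d matches any digit 0-9.
Scanning '7d8h4dj578kk145693h':
  pos 0: '7' -> DIGIT
  pos 2: '8' -> DIGIT
  pos 4: '4' -> DIGIT
  pos 7: '5' -> DIGIT
  pos 8: '7' -> DIGIT
  pos 9: '8' -> DIGIT
  pos 12: '1' -> DIGIT
  pos 13: '4' -> DIGIT
  pos 14: '5' -> DIGIT
  pos 15: '6' -> DIGIT
  pos 16: '9' -> DIGIT
  pos 17: '3' -> DIGIT
Digits found: ['7', '8', '4', '5', '7', '8', '1', '4', '5', '6', '9', '3']
Total: 12

12


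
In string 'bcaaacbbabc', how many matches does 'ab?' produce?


Pattern 'ab?' matches 'a' optionally followed by 'b'.
String: 'bcaaacbbabc'
Scanning left to right for 'a' then checking next char:
  Match 1: 'a' (a not followed by b)
  Match 2: 'a' (a not followed by b)
  Match 3: 'a' (a not followed by b)
  Match 4: 'ab' (a followed by b)
Total matches: 4

4


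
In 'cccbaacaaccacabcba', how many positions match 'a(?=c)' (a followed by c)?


Lookahead 'a(?=c)' matches 'a' only when followed by 'c'.
String: 'cccbaacaaccacabcba'
Checking each position where char is 'a':
  pos 4: 'a' -> no (next='a')
  pos 5: 'a' -> MATCH (next='c')
  pos 7: 'a' -> no (next='a')
  pos 8: 'a' -> MATCH (next='c')
  pos 11: 'a' -> MATCH (next='c')
  pos 13: 'a' -> no (next='b')
Matching positions: [5, 8, 11]
Count: 3

3


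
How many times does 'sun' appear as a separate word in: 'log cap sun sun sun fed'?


Scanning each word for exact match 'sun':
  Word 1: 'log' -> no
  Word 2: 'cap' -> no
  Word 3: 'sun' -> MATCH
  Word 4: 'sun' -> MATCH
  Word 5: 'sun' -> MATCH
  Word 6: 'fed' -> no
Total matches: 3

3


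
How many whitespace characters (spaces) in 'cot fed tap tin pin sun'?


\s matches whitespace characters (spaces, tabs, etc.).
Text: 'cot fed tap tin pin sun'
This text has 6 words separated by spaces.
Number of spaces = number of words - 1 = 6 - 1 = 5

5


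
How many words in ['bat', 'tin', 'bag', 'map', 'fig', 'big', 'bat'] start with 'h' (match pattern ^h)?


Pattern ^h anchors to start of word. Check which words begin with 'h':
  'bat' -> no
  'tin' -> no
  'bag' -> no
  'map' -> no
  'fig' -> no
  'big' -> no
  'bat' -> no
Matching words: []
Count: 0

0


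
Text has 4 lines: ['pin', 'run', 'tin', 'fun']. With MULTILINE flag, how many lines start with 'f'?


With MULTILINE flag, ^ matches the start of each line.
Lines: ['pin', 'run', 'tin', 'fun']
Checking which lines start with 'f':
  Line 1: 'pin' -> no
  Line 2: 'run' -> no
  Line 3: 'tin' -> no
  Line 4: 'fun' -> MATCH
Matching lines: ['fun']
Count: 1

1


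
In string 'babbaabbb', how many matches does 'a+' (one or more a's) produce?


Pattern 'a+' matches one or more consecutive a's.
String: 'babbaabbb'
Scanning for runs of a:
  Match 1: 'a' (length 1)
  Match 2: 'aa' (length 2)
Total matches: 2

2


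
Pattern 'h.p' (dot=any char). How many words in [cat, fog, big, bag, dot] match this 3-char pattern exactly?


Pattern 'h.p' means: starts with 'h', any single char, ends with 'p'.
Checking each word (must be exactly 3 chars):
  'cat' (len=3): no
  'fog' (len=3): no
  'big' (len=3): no
  'bag' (len=3): no
  'dot' (len=3): no
Matching words: []
Total: 0

0


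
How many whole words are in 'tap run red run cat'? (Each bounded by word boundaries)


Word boundaries (\b) mark the start/end of each word.
Text: 'tap run red run cat'
Splitting by whitespace:
  Word 1: 'tap'
  Word 2: 'run'
  Word 3: 'red'
  Word 4: 'run'
  Word 5: 'cat'
Total whole words: 5

5


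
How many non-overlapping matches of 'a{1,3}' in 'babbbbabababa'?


Pattern 'a{1,3}' matches between 1 and 3 consecutive a's (greedy).
String: 'babbbbabababa'
Finding runs of a's and applying greedy matching:
  Run at pos 1: 'a' (length 1)
  Run at pos 6: 'a' (length 1)
  Run at pos 8: 'a' (length 1)
  Run at pos 10: 'a' (length 1)
  Run at pos 12: 'a' (length 1)
Matches: ['a', 'a', 'a', 'a', 'a']
Count: 5

5


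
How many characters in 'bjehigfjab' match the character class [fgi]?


Character class [fgi] matches any of: {f, g, i}
Scanning string 'bjehigfjab' character by character:
  pos 0: 'b' -> no
  pos 1: 'j' -> no
  pos 2: 'e' -> no
  pos 3: 'h' -> no
  pos 4: 'i' -> MATCH
  pos 5: 'g' -> MATCH
  pos 6: 'f' -> MATCH
  pos 7: 'j' -> no
  pos 8: 'a' -> no
  pos 9: 'b' -> no
Total matches: 3

3


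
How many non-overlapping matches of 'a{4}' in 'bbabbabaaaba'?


Pattern 'a{4}' matches exactly 4 consecutive a's (greedy, non-overlapping).
String: 'bbabbabaaaba'
Scanning for runs of a's:
  Run at pos 2: 'a' (length 1) -> 0 match(es)
  Run at pos 5: 'a' (length 1) -> 0 match(es)
  Run at pos 7: 'aaa' (length 3) -> 0 match(es)
  Run at pos 11: 'a' (length 1) -> 0 match(es)
Matches found: []
Total: 0

0


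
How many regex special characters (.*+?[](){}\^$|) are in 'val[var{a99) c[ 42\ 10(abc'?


Regex special characters are: . * + ? [ ] ( ) { } \ ^ $ |
Scanning 'val[var{a99) c[ 42\ 10(abc':
  pos 3: '[' -> SPECIAL
  pos 7: '{' -> SPECIAL
  pos 11: ')' -> SPECIAL
  pos 14: '[' -> SPECIAL
  pos 18: '\' -> SPECIAL
  pos 22: '(' -> SPECIAL
Special chars found: ['[', '{', ')', '[', '\\', '(']
Total: 6

6


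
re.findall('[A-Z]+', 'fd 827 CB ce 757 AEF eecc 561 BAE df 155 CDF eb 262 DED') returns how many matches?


Pattern '[A-Z]+' finds one or more uppercase letters.
Text: 'fd 827 CB ce 757 AEF eecc 561 BAE df 155 CDF eb 262 DED'
Scanning for matches:
  Match 1: 'CB'
  Match 2: 'AEF'
  Match 3: 'BAE'
  Match 4: 'CDF'
  Match 5: 'DED'
Total matches: 5

5


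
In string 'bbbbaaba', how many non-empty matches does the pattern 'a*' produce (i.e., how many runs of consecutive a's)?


Pattern 'a*' matches zero or more a's. We want non-empty runs of consecutive a's.
String: 'bbbbaaba'
Walking through the string to find runs of a's:
  Run 1: positions 4-5 -> 'aa'
  Run 2: positions 7-7 -> 'a'
Non-empty runs found: ['aa', 'a']
Count: 2

2


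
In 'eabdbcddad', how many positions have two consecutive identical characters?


Looking for consecutive identical characters in 'eabdbcddad':
  pos 0-1: 'e' vs 'a' -> different
  pos 1-2: 'a' vs 'b' -> different
  pos 2-3: 'b' vs 'd' -> different
  pos 3-4: 'd' vs 'b' -> different
  pos 4-5: 'b' vs 'c' -> different
  pos 5-6: 'c' vs 'd' -> different
  pos 6-7: 'd' vs 'd' -> MATCH ('dd')
  pos 7-8: 'd' vs 'a' -> different
  pos 8-9: 'a' vs 'd' -> different
Consecutive identical pairs: ['dd']
Count: 1

1


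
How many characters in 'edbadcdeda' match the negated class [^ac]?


Negated class [^ac] matches any char NOT in {a, c}
Scanning 'edbadcdeda':
  pos 0: 'e' -> MATCH
  pos 1: 'd' -> MATCH
  pos 2: 'b' -> MATCH
  pos 3: 'a' -> no (excluded)
  pos 4: 'd' -> MATCH
  pos 5: 'c' -> no (excluded)
  pos 6: 'd' -> MATCH
  pos 7: 'e' -> MATCH
  pos 8: 'd' -> MATCH
  pos 9: 'a' -> no (excluded)
Total matches: 7

7


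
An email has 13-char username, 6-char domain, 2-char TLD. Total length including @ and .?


An email address has format: username@domain.tld
Username length: 13
'@' character: 1
Domain length: 6
'.' character: 1
TLD length: 2
Total = 13 + 1 + 6 + 1 + 2 = 23

23


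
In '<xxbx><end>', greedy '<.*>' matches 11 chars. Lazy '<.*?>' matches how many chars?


Greedy '<.*>' tries to match as MUCH as possible.
Lazy '<.*?>' tries to match as LITTLE as possible.

String: '<xxbx><end>'
Greedy '<.*>' starts at first '<' and extends to the LAST '>': '<xxbx><end>' (11 chars)
Lazy '<.*?>' starts at first '<' and stops at the FIRST '>': '<xxbx>' (6 chars)

6


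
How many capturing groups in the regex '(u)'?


To count capturing groups, count each '(' that starts a group.
Pattern: '(u)'
Walking through the pattern:
  Position 0: '(' -> group #1
Total capturing groups: 1

1


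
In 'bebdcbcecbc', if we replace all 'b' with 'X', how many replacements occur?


re.sub('b', 'X', text) replaces every occurrence of 'b' with 'X'.
Text: 'bebdcbcecbc'
Scanning for 'b':
  pos 0: 'b' -> replacement #1
  pos 2: 'b' -> replacement #2
  pos 5: 'b' -> replacement #3
  pos 9: 'b' -> replacement #4
Total replacements: 4

4


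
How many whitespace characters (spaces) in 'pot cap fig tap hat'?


\s matches whitespace characters (spaces, tabs, etc.).
Text: 'pot cap fig tap hat'
This text has 5 words separated by spaces.
Number of spaces = number of words - 1 = 5 - 1 = 4

4


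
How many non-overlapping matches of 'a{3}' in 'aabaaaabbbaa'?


Pattern 'a{3}' matches exactly 3 consecutive a's (greedy, non-overlapping).
String: 'aabaaaabbbaa'
Scanning for runs of a's:
  Run at pos 0: 'aa' (length 2) -> 0 match(es)
  Run at pos 3: 'aaaa' (length 4) -> 1 match(es)
  Run at pos 10: 'aa' (length 2) -> 0 match(es)
Matches found: ['aaa']
Total: 1

1


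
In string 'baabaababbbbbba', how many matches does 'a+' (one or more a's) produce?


Pattern 'a+' matches one or more consecutive a's.
String: 'baabaababbbbbba'
Scanning for runs of a:
  Match 1: 'aa' (length 2)
  Match 2: 'aa' (length 2)
  Match 3: 'a' (length 1)
  Match 4: 'a' (length 1)
Total matches: 4

4


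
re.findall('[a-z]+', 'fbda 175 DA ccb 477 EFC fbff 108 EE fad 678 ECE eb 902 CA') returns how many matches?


Pattern '[a-z]+' finds one or more lowercase letters.
Text: 'fbda 175 DA ccb 477 EFC fbff 108 EE fad 678 ECE eb 902 CA'
Scanning for matches:
  Match 1: 'fbda'
  Match 2: 'ccb'
  Match 3: 'fbff'
  Match 4: 'fad'
  Match 5: 'eb'
Total matches: 5

5


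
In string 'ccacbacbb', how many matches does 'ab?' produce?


Pattern 'ab?' matches 'a' optionally followed by 'b'.
String: 'ccacbacbb'
Scanning left to right for 'a' then checking next char:
  Match 1: 'a' (a not followed by b)
  Match 2: 'a' (a not followed by b)
Total matches: 2

2


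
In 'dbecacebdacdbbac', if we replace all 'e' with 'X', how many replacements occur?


re.sub('e', 'X', text) replaces every occurrence of 'e' with 'X'.
Text: 'dbecacebdacdbbac'
Scanning for 'e':
  pos 2: 'e' -> replacement #1
  pos 6: 'e' -> replacement #2
Total replacements: 2

2


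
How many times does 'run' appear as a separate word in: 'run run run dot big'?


Scanning each word for exact match 'run':
  Word 1: 'run' -> MATCH
  Word 2: 'run' -> MATCH
  Word 3: 'run' -> MATCH
  Word 4: 'dot' -> no
  Word 5: 'big' -> no
Total matches: 3

3


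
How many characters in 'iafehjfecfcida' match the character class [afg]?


Character class [afg] matches any of: {a, f, g}
Scanning string 'iafehjfecfcida' character by character:
  pos 0: 'i' -> no
  pos 1: 'a' -> MATCH
  pos 2: 'f' -> MATCH
  pos 3: 'e' -> no
  pos 4: 'h' -> no
  pos 5: 'j' -> no
  pos 6: 'f' -> MATCH
  pos 7: 'e' -> no
  pos 8: 'c' -> no
  pos 9: 'f' -> MATCH
  pos 10: 'c' -> no
  pos 11: 'i' -> no
  pos 12: 'd' -> no
  pos 13: 'a' -> MATCH
Total matches: 5

5


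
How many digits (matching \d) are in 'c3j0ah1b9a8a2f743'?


\d matches any digit 0-9.
Scanning 'c3j0ah1b9a8a2f743':
  pos 1: '3' -> DIGIT
  pos 3: '0' -> DIGIT
  pos 6: '1' -> DIGIT
  pos 8: '9' -> DIGIT
  pos 10: '8' -> DIGIT
  pos 12: '2' -> DIGIT
  pos 14: '7' -> DIGIT
  pos 15: '4' -> DIGIT
  pos 16: '3' -> DIGIT
Digits found: ['3', '0', '1', '9', '8', '2', '7', '4', '3']
Total: 9

9


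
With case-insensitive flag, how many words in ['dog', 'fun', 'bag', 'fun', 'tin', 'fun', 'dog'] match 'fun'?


Case-insensitive matching: compare each word's lowercase form to 'fun'.
  'dog' -> lower='dog' -> no
  'fun' -> lower='fun' -> MATCH
  'bag' -> lower='bag' -> no
  'fun' -> lower='fun' -> MATCH
  'tin' -> lower='tin' -> no
  'fun' -> lower='fun' -> MATCH
  'dog' -> lower='dog' -> no
Matches: ['fun', 'fun', 'fun']
Count: 3

3


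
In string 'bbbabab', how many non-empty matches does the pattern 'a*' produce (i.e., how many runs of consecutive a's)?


Pattern 'a*' matches zero or more a's. We want non-empty runs of consecutive a's.
String: 'bbbabab'
Walking through the string to find runs of a's:
  Run 1: positions 3-3 -> 'a'
  Run 2: positions 5-5 -> 'a'
Non-empty runs found: ['a', 'a']
Count: 2

2


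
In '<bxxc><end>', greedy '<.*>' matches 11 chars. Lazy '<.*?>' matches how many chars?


Greedy '<.*>' tries to match as MUCH as possible.
Lazy '<.*?>' tries to match as LITTLE as possible.

String: '<bxxc><end>'
Greedy '<.*>' starts at first '<' and extends to the LAST '>': '<bxxc><end>' (11 chars)
Lazy '<.*?>' starts at first '<' and stops at the FIRST '>': '<bxxc>' (6 chars)

6


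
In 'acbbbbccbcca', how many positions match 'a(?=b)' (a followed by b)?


Lookahead 'a(?=b)' matches 'a' only when followed by 'b'.
String: 'acbbbbccbcca'
Checking each position where char is 'a':
  pos 0: 'a' -> no (next='c')
Matching positions: []
Count: 0

0


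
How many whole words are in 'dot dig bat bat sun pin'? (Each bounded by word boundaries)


Word boundaries (\b) mark the start/end of each word.
Text: 'dot dig bat bat sun pin'
Splitting by whitespace:
  Word 1: 'dot'
  Word 2: 'dig'
  Word 3: 'bat'
  Word 4: 'bat'
  Word 5: 'sun'
  Word 6: 'pin'
Total whole words: 6

6


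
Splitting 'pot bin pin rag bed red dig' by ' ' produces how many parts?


Splitting by ' ' breaks the string at each occurrence of the separator.
Text: 'pot bin pin rag bed red dig'
Parts after split:
  Part 1: 'pot'
  Part 2: 'bin'
  Part 3: 'pin'
  Part 4: 'rag'
  Part 5: 'bed'
  Part 6: 'red'
  Part 7: 'dig'
Total parts: 7

7


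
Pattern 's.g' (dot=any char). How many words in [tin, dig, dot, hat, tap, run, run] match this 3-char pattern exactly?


Pattern 's.g' means: starts with 's', any single char, ends with 'g'.
Checking each word (must be exactly 3 chars):
  'tin' (len=3): no
  'dig' (len=3): no
  'dot' (len=3): no
  'hat' (len=3): no
  'tap' (len=3): no
  'run' (len=3): no
  'run' (len=3): no
Matching words: []
Total: 0

0


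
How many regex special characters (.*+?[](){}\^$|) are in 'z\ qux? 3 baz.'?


Regex special characters are: . * + ? [ ] ( ) { } \ ^ $ |
Scanning 'z\ qux? 3 baz.':
  pos 1: '\' -> SPECIAL
  pos 6: '?' -> SPECIAL
  pos 13: '.' -> SPECIAL
Special chars found: ['\\', '?', '.']
Total: 3

3


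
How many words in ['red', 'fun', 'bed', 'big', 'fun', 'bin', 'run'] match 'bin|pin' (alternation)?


Alternation 'bin|pin' matches either 'bin' or 'pin'.
Checking each word:
  'red' -> no
  'fun' -> no
  'bed' -> no
  'big' -> no
  'fun' -> no
  'bin' -> MATCH
  'run' -> no
Matches: ['bin']
Count: 1

1


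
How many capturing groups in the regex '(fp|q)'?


To count capturing groups, count each '(' that starts a group.
Pattern: '(fp|q)'
Walking through the pattern:
  Position 0: '(' -> group #1
Total capturing groups: 1

1


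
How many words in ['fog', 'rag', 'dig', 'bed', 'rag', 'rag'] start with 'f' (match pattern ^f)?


Pattern ^f anchors to start of word. Check which words begin with 'f':
  'fog' -> MATCH (starts with 'f')
  'rag' -> no
  'dig' -> no
  'bed' -> no
  'rag' -> no
  'rag' -> no
Matching words: ['fog']
Count: 1

1


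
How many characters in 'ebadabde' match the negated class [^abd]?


Negated class [^abd] matches any char NOT in {a, b, d}
Scanning 'ebadabde':
  pos 0: 'e' -> MATCH
  pos 1: 'b' -> no (excluded)
  pos 2: 'a' -> no (excluded)
  pos 3: 'd' -> no (excluded)
  pos 4: 'a' -> no (excluded)
  pos 5: 'b' -> no (excluded)
  pos 6: 'd' -> no (excluded)
  pos 7: 'e' -> MATCH
Total matches: 2

2
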